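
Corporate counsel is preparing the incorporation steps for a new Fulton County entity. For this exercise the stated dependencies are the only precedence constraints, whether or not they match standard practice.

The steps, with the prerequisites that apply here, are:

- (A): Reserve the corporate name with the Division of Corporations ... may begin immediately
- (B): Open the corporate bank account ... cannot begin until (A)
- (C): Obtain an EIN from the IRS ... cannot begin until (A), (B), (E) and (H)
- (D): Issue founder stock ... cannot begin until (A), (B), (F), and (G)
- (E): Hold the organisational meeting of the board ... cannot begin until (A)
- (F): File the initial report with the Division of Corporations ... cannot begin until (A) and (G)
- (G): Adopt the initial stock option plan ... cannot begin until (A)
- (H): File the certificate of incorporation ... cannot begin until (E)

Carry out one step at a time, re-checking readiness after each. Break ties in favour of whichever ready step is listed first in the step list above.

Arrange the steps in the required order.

(A), (B), (E), (G), (F), (D), (H), (C)

(A) has no prerequisites → (A) first.
Ready: (B), (E) and (G). (B) is listed earlier → (B).
Now (E) and (G) have their prerequisites met. (E) is listed earlier, so (E) next.
Now (G) and (H) have their prerequisites met. (G) is listed earlier, so (G) next.
(F) now also ready, so the ready set is {(F), (H)}; (F) is listed earlier → (F).
Ready: (D) and (H). (D) is listed earlier → (D).
That leaves (H) as the only ready step → (H).
(C) needed (A), (B), (E) and (H), now all done → (C).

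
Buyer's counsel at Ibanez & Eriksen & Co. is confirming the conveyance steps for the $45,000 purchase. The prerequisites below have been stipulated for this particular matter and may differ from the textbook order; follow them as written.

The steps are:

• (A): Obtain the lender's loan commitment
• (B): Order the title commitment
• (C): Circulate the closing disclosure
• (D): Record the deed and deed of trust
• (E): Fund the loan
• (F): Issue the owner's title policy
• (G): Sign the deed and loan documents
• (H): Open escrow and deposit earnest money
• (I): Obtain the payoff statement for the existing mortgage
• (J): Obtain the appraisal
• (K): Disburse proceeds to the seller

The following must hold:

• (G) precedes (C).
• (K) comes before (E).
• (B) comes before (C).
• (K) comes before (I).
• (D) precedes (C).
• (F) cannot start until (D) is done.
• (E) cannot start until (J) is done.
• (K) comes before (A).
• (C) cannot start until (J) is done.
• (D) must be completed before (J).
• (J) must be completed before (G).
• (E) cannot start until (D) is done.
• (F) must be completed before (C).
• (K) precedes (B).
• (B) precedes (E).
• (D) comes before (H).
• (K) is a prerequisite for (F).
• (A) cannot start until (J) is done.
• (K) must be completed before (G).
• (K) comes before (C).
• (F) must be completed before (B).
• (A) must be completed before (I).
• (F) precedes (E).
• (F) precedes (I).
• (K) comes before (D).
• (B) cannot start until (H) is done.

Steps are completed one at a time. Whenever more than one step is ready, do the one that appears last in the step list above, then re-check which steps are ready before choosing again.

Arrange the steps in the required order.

(K), (D), (J), (H), (G), (F), (B), (E), (C), (A), (I)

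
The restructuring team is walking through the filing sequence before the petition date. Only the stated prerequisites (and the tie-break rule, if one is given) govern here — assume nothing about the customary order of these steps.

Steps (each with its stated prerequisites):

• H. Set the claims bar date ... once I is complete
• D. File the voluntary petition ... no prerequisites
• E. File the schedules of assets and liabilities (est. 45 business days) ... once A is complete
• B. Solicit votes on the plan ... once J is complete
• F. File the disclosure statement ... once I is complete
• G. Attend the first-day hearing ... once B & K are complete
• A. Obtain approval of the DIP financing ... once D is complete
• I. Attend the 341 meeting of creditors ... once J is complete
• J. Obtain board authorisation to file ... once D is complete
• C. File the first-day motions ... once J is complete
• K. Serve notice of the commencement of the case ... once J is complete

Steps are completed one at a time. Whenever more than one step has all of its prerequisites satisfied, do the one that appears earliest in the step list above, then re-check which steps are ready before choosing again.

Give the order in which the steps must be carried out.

D → A → E → J → B → I → H → F → C → K → G

Only D has no prerequisites, so it is first.
Now A and J have their prerequisites met. A is listed earlier, so A next.
Ready: E and J. E is listed earlier → E.
Next only J has its prerequisites met → J.
B, I, C and K are all available; B is listed earlier → B.
I, C and K are all available; I is listed earlier → I.
H, F, C and K are all available; H is listed earlier → H.
Now F, C and K have their prerequisites met. F is listed earlier, so F next.
Now C and K have their prerequisites met. C is listed earlier, so C next.
K is the only step now ready → K.
That leaves G as the only ready step → G.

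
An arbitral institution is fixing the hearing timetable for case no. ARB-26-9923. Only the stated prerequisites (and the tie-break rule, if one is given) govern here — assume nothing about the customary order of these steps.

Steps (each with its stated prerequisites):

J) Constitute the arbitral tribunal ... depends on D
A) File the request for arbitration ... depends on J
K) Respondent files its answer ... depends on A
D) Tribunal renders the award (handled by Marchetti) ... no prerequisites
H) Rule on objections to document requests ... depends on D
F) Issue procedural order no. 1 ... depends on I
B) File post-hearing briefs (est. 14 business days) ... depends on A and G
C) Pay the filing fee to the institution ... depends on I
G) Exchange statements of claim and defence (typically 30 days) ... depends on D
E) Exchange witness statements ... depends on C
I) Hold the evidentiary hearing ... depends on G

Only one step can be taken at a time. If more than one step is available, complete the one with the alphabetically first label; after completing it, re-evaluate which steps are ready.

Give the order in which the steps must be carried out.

D → G → H → I → C → E → F → J → A → B → K

Only D has no prerequisites, so it is first.
G, H and J are all available; G has the earlier label → G.
Now H, I and J have their prerequisites met. H has the earlier label, so H next.
I and J are both available; I has the earlier label → I.
Now C, F and J have their prerequisites met. C has the earlier label, so C next.
Ready: E, F and J. E has the earlier label → E.
F and J are both available; F has the earlier label → F.
J is the only step now ready → J.
A needed J, now all done → A.
Ready: B and K. B has the earlier label → B.
Next only K has its prerequisites met → K.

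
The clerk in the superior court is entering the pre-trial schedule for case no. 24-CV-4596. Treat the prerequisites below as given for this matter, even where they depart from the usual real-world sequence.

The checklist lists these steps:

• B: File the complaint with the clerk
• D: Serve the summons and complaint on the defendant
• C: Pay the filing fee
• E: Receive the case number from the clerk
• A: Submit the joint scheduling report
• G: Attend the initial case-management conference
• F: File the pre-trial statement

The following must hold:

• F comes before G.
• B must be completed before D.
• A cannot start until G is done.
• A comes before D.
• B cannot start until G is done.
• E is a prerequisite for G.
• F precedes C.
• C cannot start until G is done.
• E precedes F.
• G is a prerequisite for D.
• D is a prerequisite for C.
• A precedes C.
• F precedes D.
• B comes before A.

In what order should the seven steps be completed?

E, F, G, B, A, D, C

Only E has no prerequisites, so it is first.
F needed E, now all done → F.
G is the only step now ready → G.
B is the only step now ready → B.
Next only A has its prerequisites met → A.
D is the only step now ready → D.
C is the only step now ready → C.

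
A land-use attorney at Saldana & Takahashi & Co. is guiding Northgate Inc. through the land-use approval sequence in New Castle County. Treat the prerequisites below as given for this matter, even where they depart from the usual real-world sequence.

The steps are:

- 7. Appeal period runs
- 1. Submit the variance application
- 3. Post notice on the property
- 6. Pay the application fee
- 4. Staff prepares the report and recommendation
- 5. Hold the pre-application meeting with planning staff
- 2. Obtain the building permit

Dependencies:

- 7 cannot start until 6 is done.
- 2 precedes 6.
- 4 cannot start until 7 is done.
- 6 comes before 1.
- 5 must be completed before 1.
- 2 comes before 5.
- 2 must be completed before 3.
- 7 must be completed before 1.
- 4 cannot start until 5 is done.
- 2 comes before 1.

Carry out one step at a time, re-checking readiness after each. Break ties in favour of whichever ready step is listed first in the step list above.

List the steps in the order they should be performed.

2 → 3 → 6 → 7 → 5 → 1 → 4

Only 2 has no prerequisites, so it is first.
Now 3, 6 and 5 have their prerequisites met. 3 is listed earlier, so 3 next.
Now 6 and 5 have their prerequisites met. 6 is listed earlier, so 6 next.
7 now also ready, so the ready set is {7, 5}; 7 is listed earlier → 7.
5 is the only step now ready → 5.
Now 1 and 4 have their prerequisites met. 1 is listed earlier, so 1 next.
That leaves 4 as the only ready step → 4.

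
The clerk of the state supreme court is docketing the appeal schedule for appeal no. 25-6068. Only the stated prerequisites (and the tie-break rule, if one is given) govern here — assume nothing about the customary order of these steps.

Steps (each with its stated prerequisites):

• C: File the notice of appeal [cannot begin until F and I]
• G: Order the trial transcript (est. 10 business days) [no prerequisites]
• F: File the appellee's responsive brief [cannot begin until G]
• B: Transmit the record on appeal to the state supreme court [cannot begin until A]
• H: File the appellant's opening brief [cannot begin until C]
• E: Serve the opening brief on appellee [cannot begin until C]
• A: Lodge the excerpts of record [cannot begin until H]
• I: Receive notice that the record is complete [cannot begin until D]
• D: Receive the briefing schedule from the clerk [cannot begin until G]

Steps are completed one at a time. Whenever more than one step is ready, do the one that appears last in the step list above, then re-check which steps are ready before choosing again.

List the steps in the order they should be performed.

G → D → I → F → C → E → H → A → B

G is the only step with nothing outstanding, so it goes first.
D and F are both available; D is listed later → D.
I and F are both available; I is listed later → I.
That leaves F as the only ready step → F.
C needed I and F, now all done → C.
E and H are both available; E is listed later → E.
That leaves H as the only ready step → H.
Next only A has its prerequisites met → A.
B needed A, now all done → B.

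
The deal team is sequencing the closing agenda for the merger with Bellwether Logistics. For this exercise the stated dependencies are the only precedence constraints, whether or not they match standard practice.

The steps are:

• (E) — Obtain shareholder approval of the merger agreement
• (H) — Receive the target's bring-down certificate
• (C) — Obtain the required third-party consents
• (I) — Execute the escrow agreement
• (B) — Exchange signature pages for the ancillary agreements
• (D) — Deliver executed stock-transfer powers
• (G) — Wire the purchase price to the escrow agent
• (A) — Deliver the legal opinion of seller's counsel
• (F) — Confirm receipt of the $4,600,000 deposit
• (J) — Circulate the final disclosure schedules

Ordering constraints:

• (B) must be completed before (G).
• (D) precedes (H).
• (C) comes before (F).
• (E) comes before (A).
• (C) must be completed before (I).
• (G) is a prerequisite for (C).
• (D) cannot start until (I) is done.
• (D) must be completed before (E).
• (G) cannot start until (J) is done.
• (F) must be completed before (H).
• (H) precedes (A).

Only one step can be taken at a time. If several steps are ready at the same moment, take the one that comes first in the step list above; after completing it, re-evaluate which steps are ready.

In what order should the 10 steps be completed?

(B), (J), (G), (C), (I), (D), (E), (F), (H), (A)

(B) and (J) have no prerequisites; (B) is listed earlier, so (B) is first.
That leaves (J) as the only ready step → (J).
(G) needed (B) and (J), now all done → (G).
That leaves (C) as the only ready step → (C).
Now (I) and (F) have their prerequisites met. (I) is listed earlier, so (I) next.
Ready: (D) and (F). (D) is listed earlier → (D).
(E) now also ready, so the ready set is {(E), (F)}; (E) is listed earlier → (E).
(F) needed (C), now all done → (F).
(H) is the only step now ready → (H).
Next only (A) has its prerequisites met → (A).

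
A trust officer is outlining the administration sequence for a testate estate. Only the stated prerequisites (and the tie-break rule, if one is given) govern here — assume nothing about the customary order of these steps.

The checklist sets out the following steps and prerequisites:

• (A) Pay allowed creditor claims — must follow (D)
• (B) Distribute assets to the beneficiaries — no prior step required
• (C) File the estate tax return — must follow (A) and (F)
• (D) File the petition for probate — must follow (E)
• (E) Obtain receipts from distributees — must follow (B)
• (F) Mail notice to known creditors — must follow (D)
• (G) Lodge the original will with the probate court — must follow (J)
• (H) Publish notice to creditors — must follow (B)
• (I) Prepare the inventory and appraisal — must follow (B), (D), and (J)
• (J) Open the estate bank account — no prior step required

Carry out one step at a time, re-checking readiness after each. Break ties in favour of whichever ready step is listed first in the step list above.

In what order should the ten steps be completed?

(B), (E), (D), (A), (F), (C), (H), (J), (G), (I)

(B) and (J) have no prerequisites; (B) is listed earlier, so (B) is first.
(E) and (H) now also ready, so the ready set is {(E), (H), (J)}; (E) is listed earlier → (E).
(D) now also ready, so the ready set is {(D), (H), (J)}; (D) is listed earlier → (D).
(A), (F), (H) and (J) are all available; (A) is listed earlier → (A).
(F), (H) and (J) are all available; (F) is listed earlier → (F).
Now (C), (H) and (J) have their prerequisites met. (C) is listed earlier, so (C) next.
Now (H) and (J) have their prerequisites met. (H) is listed earlier, so (H) next.
Next only (J) has its prerequisites met → (J).
(G) and (I) are both available; (G) is listed earlier → (G).
That leaves (I) as the only ready step → (I).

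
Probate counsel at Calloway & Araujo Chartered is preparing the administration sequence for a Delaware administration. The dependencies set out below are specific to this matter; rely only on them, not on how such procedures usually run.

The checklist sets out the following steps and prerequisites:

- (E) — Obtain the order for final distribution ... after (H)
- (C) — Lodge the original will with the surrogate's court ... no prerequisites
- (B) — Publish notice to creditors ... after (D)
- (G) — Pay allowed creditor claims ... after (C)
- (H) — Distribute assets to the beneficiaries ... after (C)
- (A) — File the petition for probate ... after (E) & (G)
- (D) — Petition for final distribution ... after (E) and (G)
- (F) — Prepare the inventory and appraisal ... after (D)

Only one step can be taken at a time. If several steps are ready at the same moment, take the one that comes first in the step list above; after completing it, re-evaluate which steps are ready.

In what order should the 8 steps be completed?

Only (C) has no prerequisites, so it is first.
Now (G) and (H) have their prerequisites met. (G) is listed earlier, so (G) next.
(H) is the only step now ready → (H).
(E) is the only step now ready → (E).
Ready: (A) and (D). (A) is listed earlier → (A).
(D) needed (E) and (G), now all done → (D).
(B) and (F) are both available; (B) is listed earlier → (B).
(F) is the only step now ready → (F).

(C), (G), (H), (E), (A), (D), (B), (F)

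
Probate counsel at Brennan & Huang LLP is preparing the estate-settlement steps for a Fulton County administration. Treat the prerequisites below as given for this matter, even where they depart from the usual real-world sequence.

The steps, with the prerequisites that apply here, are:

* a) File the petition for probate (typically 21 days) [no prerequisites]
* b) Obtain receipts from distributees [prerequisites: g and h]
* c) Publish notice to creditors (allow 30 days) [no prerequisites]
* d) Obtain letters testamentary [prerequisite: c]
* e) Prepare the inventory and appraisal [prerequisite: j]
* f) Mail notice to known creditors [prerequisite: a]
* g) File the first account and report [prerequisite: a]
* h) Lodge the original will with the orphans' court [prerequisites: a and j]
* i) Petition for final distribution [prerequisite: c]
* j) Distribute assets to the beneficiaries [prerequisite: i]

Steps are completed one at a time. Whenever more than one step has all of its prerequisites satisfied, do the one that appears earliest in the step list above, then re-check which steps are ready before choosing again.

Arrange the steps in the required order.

a and c have no prerequisites; a is listed earlier, so a is first.
c, f and g are all available; c is listed earlier → c.
d, f, g and i are all available; d is listed earlier → d.
Ready: f, g and i. f is listed earlier → f.
g and i are both available; g is listed earlier → g.
i needed c, now all done → i.
Next only j has its prerequisites met → j.
Now e and h have their prerequisites met. e is listed earlier, so e next.
h needed a and j, now all done → h.
b is the only step now ready → b.

a, c, d, f, g, i, j, e, h, b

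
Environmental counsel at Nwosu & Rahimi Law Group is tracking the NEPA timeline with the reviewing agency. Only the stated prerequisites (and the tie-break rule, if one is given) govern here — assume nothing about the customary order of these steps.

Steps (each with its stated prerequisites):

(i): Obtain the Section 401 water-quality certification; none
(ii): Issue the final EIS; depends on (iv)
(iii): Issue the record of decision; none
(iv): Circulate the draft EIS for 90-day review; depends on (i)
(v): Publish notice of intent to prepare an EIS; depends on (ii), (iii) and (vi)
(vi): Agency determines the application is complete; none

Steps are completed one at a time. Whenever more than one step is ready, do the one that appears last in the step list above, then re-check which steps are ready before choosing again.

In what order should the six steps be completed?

(vi), (iii), (i), (iv), (ii), (v)

Nothing is required for (vi), (iii) and (i). (vi) is listed later → (vi) first.
Now (iii) and (i) have their prerequisites met. (iii) is listed later, so (iii) next.
That leaves (i) as the only ready step → (i).
(iv) needed (i), now all done → (iv).
(ii) is the only step now ready → (ii).
(v) needed (vi), (iii) and (ii), now all done → (v).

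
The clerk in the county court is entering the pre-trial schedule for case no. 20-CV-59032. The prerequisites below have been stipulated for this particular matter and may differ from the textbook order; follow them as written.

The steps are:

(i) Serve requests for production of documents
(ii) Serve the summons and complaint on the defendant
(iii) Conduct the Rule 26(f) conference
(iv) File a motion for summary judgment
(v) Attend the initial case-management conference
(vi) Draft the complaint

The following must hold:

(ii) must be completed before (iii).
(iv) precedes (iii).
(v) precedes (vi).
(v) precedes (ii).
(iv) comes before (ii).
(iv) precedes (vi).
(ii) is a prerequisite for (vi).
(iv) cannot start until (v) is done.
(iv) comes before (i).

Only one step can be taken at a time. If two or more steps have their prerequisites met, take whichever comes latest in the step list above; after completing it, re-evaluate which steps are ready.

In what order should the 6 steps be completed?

(v) → (iv) → (ii) → (vi) → (iii) → (i)

(v) has no prerequisites → (v) first.
(iv) needed (v), now all done → (iv).
(ii) and (i) are both available; (ii) is listed later → (ii).
(vi), (iii) and (i) are all available; (vi) is listed later → (vi).
(iii) and (i) are both available; (iii) is listed later → (iii).
Next only (i) has its prerequisites met → (i).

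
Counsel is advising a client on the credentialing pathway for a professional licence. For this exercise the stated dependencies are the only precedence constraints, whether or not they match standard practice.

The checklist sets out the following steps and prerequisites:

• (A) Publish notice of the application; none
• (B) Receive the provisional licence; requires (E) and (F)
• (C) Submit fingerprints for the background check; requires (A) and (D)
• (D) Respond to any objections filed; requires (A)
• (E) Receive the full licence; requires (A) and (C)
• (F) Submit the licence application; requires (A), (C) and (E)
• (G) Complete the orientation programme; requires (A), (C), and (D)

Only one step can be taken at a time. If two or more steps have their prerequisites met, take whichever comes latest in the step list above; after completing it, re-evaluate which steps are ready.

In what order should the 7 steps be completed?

(A) has no prerequisites → (A) first.
That leaves (D) as the only ready step → (D).
That leaves (C) as the only ready step → (C).
(G) and (E) are both available; (G) is listed later → (G).
(E) needed (C) and (A), now all done → (E).
(F) is the only step now ready → (F).
That leaves (B) as the only ready step → (B).

(A), (D), (C), (G), (E), (F), (B)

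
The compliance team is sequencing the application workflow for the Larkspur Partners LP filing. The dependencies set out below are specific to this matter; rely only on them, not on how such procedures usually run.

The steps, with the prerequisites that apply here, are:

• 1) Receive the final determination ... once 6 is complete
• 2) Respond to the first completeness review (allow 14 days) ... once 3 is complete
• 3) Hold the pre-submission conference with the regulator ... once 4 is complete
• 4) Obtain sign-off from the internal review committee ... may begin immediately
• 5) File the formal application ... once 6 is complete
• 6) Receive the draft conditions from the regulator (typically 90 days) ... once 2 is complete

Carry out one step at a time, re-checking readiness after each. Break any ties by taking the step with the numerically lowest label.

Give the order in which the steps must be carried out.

4, 3, 2, 6, 1, 5

4 has no prerequisites → 4 first.
3 is the only step now ready → 3.
2 needed 3, now all done → 2.
6 is the only step now ready → 6.
Now 1 and 5 have their prerequisites met. 1 has the earlier label, so 1 next.
5 is the only step now ready → 5.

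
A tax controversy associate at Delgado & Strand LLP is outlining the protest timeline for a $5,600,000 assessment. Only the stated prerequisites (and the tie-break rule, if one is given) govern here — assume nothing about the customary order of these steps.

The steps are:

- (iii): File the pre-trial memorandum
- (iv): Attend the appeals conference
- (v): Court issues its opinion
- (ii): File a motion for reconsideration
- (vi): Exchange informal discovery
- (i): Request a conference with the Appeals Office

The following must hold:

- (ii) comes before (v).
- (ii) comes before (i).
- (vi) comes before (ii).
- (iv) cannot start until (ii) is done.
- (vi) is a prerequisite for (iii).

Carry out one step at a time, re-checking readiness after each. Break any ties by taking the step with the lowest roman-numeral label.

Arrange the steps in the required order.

(vi) has no prerequisites → (vi) first.
Now (ii) and (iii) have their prerequisites met. (ii) has the earlier label, so (ii) next.
Now (i), (iii), (iv) and (v) have their prerequisites met. (i) has the earlier label, so (i) next.
(iii), (iv) and (v) are all available; (iii) has the earlier label → (iii).
Now (iv) and (v) have their prerequisites met. (iv) has the earlier label, so (iv) next.
(v) is the only step now ready → (v).

(vi) → (ii) → (i) → (iii) → (iv) → (v)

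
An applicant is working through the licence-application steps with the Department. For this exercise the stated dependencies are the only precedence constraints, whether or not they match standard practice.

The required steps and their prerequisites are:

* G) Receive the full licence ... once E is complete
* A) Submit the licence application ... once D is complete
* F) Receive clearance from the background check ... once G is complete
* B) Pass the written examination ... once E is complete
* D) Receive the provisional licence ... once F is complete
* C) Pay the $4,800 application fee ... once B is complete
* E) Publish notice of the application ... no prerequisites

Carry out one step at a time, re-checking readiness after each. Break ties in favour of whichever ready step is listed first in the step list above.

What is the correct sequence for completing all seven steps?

E G F B D A C

E has no prerequisites → E first.
Now G and B have their prerequisites met. G is listed earlier, so G next.
F now also ready, so the ready set is {F, B}; F is listed earlier → F.
D now also ready, so the ready set is {B, D}; B is listed earlier → B.
D and C are both available; D is listed earlier → D.
Now A and C have their prerequisites met. A is listed earlier, so A next.
Next only C has its prerequisites met → C.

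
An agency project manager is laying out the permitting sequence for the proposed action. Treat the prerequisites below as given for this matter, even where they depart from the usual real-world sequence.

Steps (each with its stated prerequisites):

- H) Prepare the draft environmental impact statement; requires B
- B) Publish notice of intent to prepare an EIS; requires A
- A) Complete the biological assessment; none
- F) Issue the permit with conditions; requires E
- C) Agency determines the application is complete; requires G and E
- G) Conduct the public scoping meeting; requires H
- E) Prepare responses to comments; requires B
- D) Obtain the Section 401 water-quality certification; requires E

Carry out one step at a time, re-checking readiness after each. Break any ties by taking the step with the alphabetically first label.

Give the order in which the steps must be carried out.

Only A has no prerequisites, so it is first.
That leaves B as the only ready step → B.
Now E and H have their prerequisites met. E has the earlier label, so E next.
D and F now also ready, so the ready set is {D, F, H}; D has the earlier label → D.
F and H are both available; F has the earlier label → F.
H needed B, now all done → H.
G needed H, now all done → G.
C is the only step now ready → C.

A B E D F H G C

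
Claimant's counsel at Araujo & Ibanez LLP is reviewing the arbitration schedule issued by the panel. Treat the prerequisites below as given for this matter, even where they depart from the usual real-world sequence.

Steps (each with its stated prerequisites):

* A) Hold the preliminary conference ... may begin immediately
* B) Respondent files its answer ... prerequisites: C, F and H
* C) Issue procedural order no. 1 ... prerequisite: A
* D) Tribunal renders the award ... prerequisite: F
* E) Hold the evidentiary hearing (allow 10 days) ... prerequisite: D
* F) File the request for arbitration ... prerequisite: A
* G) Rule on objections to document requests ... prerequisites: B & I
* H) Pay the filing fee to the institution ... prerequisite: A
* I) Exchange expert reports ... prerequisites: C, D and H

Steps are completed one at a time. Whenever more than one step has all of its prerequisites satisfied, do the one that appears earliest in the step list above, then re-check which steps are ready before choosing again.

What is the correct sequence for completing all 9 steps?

A has no prerequisites → A first.
Now C, F and H have their prerequisites met. C is listed earlier, so C next.
F and H are both available; F is listed earlier → F.
D now also ready, so the ready set is {D, H}; D is listed earlier → D.
E now also ready, so the ready set is {E, H}; E is listed earlier → E.
H is the only step now ready → H.
B and I are both available; B is listed earlier → B.
I is the only step now ready → I.
Next only G has its prerequisites met → G.

A, C, F, D, E, H, B, I, G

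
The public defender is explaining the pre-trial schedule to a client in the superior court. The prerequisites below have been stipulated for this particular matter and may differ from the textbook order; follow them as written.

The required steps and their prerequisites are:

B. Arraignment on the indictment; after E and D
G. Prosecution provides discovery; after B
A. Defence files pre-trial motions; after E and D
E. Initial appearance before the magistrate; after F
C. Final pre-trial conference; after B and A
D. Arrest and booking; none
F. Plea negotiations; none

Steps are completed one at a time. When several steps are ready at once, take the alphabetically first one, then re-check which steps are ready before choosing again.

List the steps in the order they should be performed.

D, F, E, A, B, C, G

D and F have no prerequisites; D has the earlier label, so D is first.
F is the only step now ready → F.
E is the only step now ready → E.
A and B are both available; A has the earlier label → A.
B needed D and E, now all done → B.
Ready: C and G. C has the earlier label → C.
G is the only step now ready → G.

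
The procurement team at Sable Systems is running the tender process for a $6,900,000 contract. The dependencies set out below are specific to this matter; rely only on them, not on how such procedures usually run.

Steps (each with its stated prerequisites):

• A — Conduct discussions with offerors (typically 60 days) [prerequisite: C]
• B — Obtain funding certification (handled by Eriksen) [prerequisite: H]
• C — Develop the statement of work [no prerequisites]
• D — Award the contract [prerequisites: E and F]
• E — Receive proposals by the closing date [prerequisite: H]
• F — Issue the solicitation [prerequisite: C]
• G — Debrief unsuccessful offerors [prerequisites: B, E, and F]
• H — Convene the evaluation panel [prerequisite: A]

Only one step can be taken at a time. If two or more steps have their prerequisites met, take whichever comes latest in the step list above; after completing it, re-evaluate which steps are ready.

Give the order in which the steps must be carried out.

C has no prerequisites → C first.
Ready: F and A. F is listed later → F.
That leaves A as the only ready step → A.
H is the only step now ready → H.
E and B are both available; E is listed later → E.
D now also ready, so the ready set is {D, B}; D is listed later → D.
That leaves B as the only ready step → B.
G needed F, E and B, now all done → G.

C → F → A → H → E → D → B → G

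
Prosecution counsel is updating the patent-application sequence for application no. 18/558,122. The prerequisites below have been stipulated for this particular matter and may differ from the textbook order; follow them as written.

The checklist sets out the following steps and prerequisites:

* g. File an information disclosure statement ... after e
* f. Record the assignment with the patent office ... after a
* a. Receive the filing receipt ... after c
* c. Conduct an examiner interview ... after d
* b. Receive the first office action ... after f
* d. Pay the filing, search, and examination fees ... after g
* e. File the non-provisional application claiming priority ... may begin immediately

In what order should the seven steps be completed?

e, g, d, c, a, f, b

e is the only step with nothing outstanding, so it goes first.
g needed e, now all done → g.
That leaves d as the only ready step → d.
c is the only step now ready → c.
a needed c, now all done → a.
f needed a, now all done → f.
Next only b has its prerequisites met → b.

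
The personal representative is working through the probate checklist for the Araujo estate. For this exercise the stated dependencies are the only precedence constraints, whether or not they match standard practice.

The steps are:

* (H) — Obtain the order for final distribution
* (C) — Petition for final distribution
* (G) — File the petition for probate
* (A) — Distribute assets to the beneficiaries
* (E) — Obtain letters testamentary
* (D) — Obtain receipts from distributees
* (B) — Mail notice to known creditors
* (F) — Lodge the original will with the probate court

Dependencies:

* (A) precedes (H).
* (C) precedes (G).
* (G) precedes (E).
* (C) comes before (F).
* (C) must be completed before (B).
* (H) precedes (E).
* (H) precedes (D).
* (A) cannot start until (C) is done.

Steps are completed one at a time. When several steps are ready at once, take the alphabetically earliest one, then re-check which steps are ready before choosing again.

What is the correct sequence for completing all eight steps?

(C) → (A) → (B) → (F) → (G) → (H) → (D) → (E)

(C) is the only step with nothing outstanding, so it goes first.
(A), (B), (F) and (G) are all available; (A) has the earlier label → (A).
Now (B), (F), (G) and (H) have their prerequisites met. (B) has the earlier label, so (B) next.
Ready: (F), (G) and (H). (F) has the earlier label → (F).
(G) and (H) are both available; (G) has the earlier label → (G).
That leaves (H) as the only ready step → (H).
(D) and (E) are both available; (D) has the earlier label → (D).
(E) needed (G) and (H), now all done → (E).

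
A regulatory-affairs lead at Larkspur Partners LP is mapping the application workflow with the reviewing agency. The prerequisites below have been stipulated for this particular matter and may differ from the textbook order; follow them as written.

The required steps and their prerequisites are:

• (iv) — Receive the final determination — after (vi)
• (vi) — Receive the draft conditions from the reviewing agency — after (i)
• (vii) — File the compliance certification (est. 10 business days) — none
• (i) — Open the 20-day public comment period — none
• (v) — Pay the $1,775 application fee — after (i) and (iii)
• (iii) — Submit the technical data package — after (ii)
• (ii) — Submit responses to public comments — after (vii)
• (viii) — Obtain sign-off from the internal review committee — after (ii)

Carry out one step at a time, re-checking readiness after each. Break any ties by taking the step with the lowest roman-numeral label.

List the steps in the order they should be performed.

(i), (vi), (iv), (vii), (ii), (iii), (v), (viii)

(i) and (vii) have no prerequisites; (i) has the earlier label, so (i) is first.
(vi) and (vii) are both available; (vi) has the earlier label → (vi).
Ready: (iv) and (vii). (iv) has the earlier label → (iv).
That leaves (vii) as the only ready step → (vii).
(ii) is the only step now ready → (ii).
(iii) and (viii) are both available; (iii) has the earlier label → (iii).
(v) and (viii) are both available; (v) has the earlier label → (v).
That leaves (viii) as the only ready step → (viii).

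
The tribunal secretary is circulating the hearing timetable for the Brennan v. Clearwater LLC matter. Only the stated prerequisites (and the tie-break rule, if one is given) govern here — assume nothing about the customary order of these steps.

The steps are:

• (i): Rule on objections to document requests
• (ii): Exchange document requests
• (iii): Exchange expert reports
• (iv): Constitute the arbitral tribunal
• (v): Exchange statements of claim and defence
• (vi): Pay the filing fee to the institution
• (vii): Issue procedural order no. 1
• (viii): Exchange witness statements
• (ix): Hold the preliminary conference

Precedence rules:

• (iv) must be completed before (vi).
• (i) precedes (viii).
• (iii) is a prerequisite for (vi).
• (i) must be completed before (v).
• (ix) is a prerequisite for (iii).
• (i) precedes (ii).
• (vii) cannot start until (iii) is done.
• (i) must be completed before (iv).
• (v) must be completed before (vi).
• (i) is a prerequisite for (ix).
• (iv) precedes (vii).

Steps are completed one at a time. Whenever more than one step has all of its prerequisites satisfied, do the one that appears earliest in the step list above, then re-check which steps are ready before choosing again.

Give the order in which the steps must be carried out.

(i) → (ii) → (iv) → (v) → (viii) → (ix) → (iii) → (vi) → (vii)

Only (i) has no prerequisites, so it is first.
(ii), (iv), (v), (viii) and (ix) are all available; (ii) is listed earlier → (ii).
(iv), (v), (viii) and (ix) are all available; (iv) is listed earlier → (iv).
Now (v), (viii) and (ix) have their prerequisites met. (v) is listed earlier, so (v) next.
Now (viii) and (ix) have their prerequisites met. (viii) is listed earlier, so (viii) next.
(ix) needed (i), now all done → (ix).
(iii) is the only step now ready → (iii).
Ready: (vi) and (vii). (vi) is listed earlier → (vi).
Next only (vii) has its prerequisites met → (vii).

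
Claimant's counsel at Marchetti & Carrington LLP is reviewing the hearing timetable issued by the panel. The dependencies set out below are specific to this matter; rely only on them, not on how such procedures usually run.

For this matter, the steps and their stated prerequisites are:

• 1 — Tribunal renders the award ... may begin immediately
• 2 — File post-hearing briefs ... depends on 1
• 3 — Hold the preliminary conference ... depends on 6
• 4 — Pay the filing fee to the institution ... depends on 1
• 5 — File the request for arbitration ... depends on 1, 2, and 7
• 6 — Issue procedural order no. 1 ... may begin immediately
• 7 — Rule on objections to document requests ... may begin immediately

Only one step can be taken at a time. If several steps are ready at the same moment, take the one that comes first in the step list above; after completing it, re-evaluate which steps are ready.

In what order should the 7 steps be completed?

1, 6 and 7 have no prerequisites; 1 is listed earlier, so 1 is first.
2 and 4 now also ready, so the ready set is {2, 4, 6, 7}; 2 is listed earlier → 2.
4, 6 and 7 are all available; 4 is listed earlier → 4.
Now 6 and 7 have their prerequisites met. 6 is listed earlier, so 6 next.
Now 3 and 7 have their prerequisites met. 3 is listed earlier, so 3 next.
Next only 7 has its prerequisites met → 7.
5 is the only step now ready → 5.

1 2 4 6 3 7 5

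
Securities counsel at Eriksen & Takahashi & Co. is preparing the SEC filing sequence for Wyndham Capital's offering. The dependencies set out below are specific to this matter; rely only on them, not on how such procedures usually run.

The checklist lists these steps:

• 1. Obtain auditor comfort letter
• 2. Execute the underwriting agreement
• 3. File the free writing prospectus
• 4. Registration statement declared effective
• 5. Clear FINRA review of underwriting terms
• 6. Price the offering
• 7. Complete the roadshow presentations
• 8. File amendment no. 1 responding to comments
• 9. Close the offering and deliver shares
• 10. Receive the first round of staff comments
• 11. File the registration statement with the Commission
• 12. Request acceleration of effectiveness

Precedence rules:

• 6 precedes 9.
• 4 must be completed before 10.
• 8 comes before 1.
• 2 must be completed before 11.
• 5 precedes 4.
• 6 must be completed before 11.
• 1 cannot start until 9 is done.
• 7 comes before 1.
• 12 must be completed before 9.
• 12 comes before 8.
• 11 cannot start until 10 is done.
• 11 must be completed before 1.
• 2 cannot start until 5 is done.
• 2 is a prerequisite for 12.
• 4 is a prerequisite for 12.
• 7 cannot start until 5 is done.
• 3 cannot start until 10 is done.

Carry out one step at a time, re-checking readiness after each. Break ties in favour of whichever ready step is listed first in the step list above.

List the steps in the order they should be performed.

5 and 6 have no prerequisites; 5 is listed earlier, so 5 is first.
2, 4, 6 and 7 are all available; 2 is listed earlier → 2.
Now 4, 6 and 7 have their prerequisites met. 4 is listed earlier, so 4 next.
Ready: 6, 7, 10 and 12. 6 is listed earlier → 6.
7, 10 and 12 are all available; 7 is listed earlier → 7.
Ready: 10 and 12. 10 is listed earlier → 10.
3 and 11 now also ready, so the ready set is {3, 11, 12}; 3 is listed earlier → 3.
Now 11 and 12 have their prerequisites met. 11 is listed earlier, so 11 next.
12 needed 2 and 4, now all done → 12.
Ready: 8 and 9. 8 is listed earlier → 8.
Next only 9 has its prerequisites met → 9.
1 needed 7, 8, 9 and 11, now all done → 1.

5, 2, 4, 6, 7, 10, 3, 11, 12, 8, 9, 1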